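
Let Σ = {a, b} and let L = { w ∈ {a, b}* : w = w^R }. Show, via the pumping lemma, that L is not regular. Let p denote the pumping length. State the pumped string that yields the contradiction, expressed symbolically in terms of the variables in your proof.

Assume L is regular. Let p be the pumping length given by the pumping lemma.
Take w = a^p b a^p, a palindrome of length 2p+1 ≥ p.
Write w = xyz as guaranteed by the lemma, with |xy| ≤ p and y is nonempty.
Because |xy| ≤ p and w begins with p copies of a, we have y = a^k with 1 ≤ k ≤ p.
Pump with i = 2: xy^2z = a^{p+k} b a^p. Its reverse is a^p b a^{p+k}, which differs from xy^2z since k ≥ 1. So xy^2z is not a palindrome and xy^2z ∉ L.
Contradiction. Therefore L is not regular.

a^{p+k} b a^p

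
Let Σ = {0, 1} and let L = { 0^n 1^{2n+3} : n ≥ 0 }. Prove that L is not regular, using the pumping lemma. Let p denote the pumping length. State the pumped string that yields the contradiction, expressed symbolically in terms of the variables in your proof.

Toward a contradiction, assume L is regular with pumping length p.
Choose w = 0^p 1^{2p+3}, which is in L with |w| = 3p+3 ≥ p.
Write w = xyz as guaranteed by the lemma, with |xy| ≤ p and |y| > 0.
Because |xy| ≤ p and w begins with p copies of 0, we have y = 0^k with 1 ≤ k ≤ p.
Pump with i = 2: xy^2z = 0^{p+k} 1^{2p+3}. For this to lie in L we would need 2p+3 = 2(p+k)+3, which forces k = 0. But k ≥ 1, so xy^2z ∉ L.
Contradiction. Therefore L is not regular.

0^{p+k} 1^{2p+3}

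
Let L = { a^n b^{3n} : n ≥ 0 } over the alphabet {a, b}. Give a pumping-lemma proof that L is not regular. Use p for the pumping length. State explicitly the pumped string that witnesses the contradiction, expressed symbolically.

a^{p+k} b^{3p}

Assume L is regular; let p be its pumping constant.
Let w = a^p b^{3p} ∈ L; note |w| = 4p ≥ p.
The pumping lemma gives a decomposition w = xyz where |xy| ≤ p and |y| ≥ 1.
Since the first p symbols of w are all a's and |xy| ≤ p, y lies entirely in the leading a-block: y = a^k for some k with 1 ≤ k ≤ p.
Pump with i = 2: xy^2z = a^{p+k} b^{3p}. For this to lie in L we would need 3p = 3(p+k), which forces k = 0. But k ≥ 1, so xy^2z ∉ L.
Contradiction. Therefore L is not regular.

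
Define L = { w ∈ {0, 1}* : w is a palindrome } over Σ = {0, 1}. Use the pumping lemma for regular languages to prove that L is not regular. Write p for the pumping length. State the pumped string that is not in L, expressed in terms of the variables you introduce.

Assume L is regular; let p be its pumping constant.
Take w = 0^p 1 0^p, a palindrome of length 2p+1 ≥ p.
Write w = xyz as guaranteed by the lemma, with |xy| ≤ p and |y| ≥ 1.
Since the first p symbols of w are all 0's and |xy| ≤ p, y lies entirely in the leading 0-block: y = 0^k for some k with 1 ≤ k ≤ p.
Pump with i = 2: xy^2z = 0^{p+k} 1 0^p. Its reverse is 0^p 1 0^{p+k}, which differs from xy^2z since k ≥ 1. So xy^2z is not a palindrome and xy^2z ∉ L.
This contradicts the pumping lemma, so L is not regular.

0^{p+k} 1 0^p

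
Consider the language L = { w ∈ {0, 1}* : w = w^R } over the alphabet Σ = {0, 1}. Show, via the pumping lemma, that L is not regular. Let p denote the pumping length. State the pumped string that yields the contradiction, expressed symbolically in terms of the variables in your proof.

0^{p+k} 1 0^p

Assume L is regular; let p be its pumping constant.
Take w = 0^p 1 0^p, a palindrome of length 2p+1 ≥ p.
Write w = xyz as guaranteed by the lemma, with |xy| ≤ p and y is nonempty.
The first p characters of w are 0's, so xy (and hence y) consists only of 0's. Write y = 0^k, 1 ≤ k ≤ p.
Pump with i = 2: xy^2z = 0^{p+k} 1 0^p. Its reverse is 0^p 1 0^{p+k}, which differs from xy^2z since k ≥ 1. So xy^2z is not a palindrome and xy^2z ∉ L.
Contradiction. Therefore L is not regular.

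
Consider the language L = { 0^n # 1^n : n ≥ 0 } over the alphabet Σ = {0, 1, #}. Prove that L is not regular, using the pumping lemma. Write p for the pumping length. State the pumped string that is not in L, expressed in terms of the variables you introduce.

0^{p+k} # 1^p

Assume L is regular. Let p be the pumping length given by the pumping lemma.
Take w = 0^p # 1^p ∈ L with |w| = 2p+1 ≥ p.
Write w = xyz as guaranteed by the lemma, with |xy| ≤ p and |y| ≥ 1.
The first p characters of w are 0's, so xy (and hence y) consists only of 0's. Write y = 0^k, 1 ≤ k ≤ p.
Pump with i = 2: xy^2z = 0^{p+k} # 1^p, which would require p+k = p. But k ≥ 1, so xy^2z ∉ L.
Contradiction. Therefore L is not regular.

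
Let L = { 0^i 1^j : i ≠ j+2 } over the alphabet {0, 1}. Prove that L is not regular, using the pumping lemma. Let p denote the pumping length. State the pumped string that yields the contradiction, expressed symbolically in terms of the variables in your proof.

Toward a contradiction, assume L is regular with pumping length p.
Choose w = 0^p 1^{p+p!-2}. Since p ≠ (p+p!-2)+2 = p+p!, w ∈ L; and |w| ≥ p.
Write w = xyz as guaranteed by the lemma, with |xy| ≤ p and |y| ≥ 1.
Since the first p symbols of w are all 0's and |xy| ≤ p, y lies entirely in the leading 0-block: y = 0^k for some k with 1 ≤ k ≤ p.
Since 1 ≤ k ≤ p, k divides p!; set t = 1 + p!/k. Then xy^t z has p + (p!/k)·k = p + p! copies of 0. Now the 0-count is p+p! and (1-count)+2 = (p+p!-2)+2 = p+p!, so i ≠ j+2 fails. So xy^t z = 0^{p+p!} 1^{p+p!-2} ∉ L.
Contradiction. Therefore L is not regular.

0^{p+p!} 1^{p+p!-2}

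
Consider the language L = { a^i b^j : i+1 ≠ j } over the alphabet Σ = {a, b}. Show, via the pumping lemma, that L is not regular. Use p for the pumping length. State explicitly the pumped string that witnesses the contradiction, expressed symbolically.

Assume L is regular; let p be its pumping constant.
Choose w = a^p b^{p+p!+1}. Since p ≠ (p+p!+1)-1 = p+p!, w ∈ L; and |w| ≥ p.
Write w = xyz as guaranteed by the lemma, with |xy| ≤ p and |y| ≥ 1.
Since the first p symbols of w are all a's and |xy| ≤ p, y lies entirely in the leading a-block: y = a^k for some k with 1 ≤ k ≤ p.
Since 1 ≤ k ≤ p, k divides p!; set t = 1 + p!/k. Then xy^t z has p + (p!/k)·k = p + p! copies of a. Now the a-count is p+p! and (b-count)-1 = (p+p!+1)-1 = p+p!, so i+1 ≠ j fails. So xy^t z = a^{p+p!} b^{p+p!+1} ∉ L.
Contradiction. Therefore L is not regular.

a^{p+p!} b^{p+p!+1}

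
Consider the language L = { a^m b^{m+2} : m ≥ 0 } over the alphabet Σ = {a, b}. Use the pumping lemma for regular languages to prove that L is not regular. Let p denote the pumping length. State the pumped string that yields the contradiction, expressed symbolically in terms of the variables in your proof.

a^{p+k} b^{p+2}

Suppose for contradiction that L is regular, and let p be the pumping length.
Choose w = a^p b^{p+2}, which is in L with |w| = 2p+2 ≥ p.
By the pumping lemma, w = xyz with |xy| ≤ p and |y| > 0.
The first p characters of w are a's, so xy (and hence y) consists only of a's. Write y = a^k, 1 ≤ k ≤ p.
Pump with i = 2: xy^2z = a^{p+k} b^{p+2}. For this to lie in L we would need p+2 = (p+k)+2, which forces k = 0. But k ≥ 1, so xy^2z ∉ L.
Contradiction. Therefore L is not regular.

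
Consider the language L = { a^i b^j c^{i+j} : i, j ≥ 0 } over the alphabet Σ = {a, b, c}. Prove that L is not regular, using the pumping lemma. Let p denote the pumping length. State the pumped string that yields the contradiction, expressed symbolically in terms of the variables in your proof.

a^{p+k} b^p c^{2p}

Toward a contradiction, assume L is regular with pumping length p.
Take w = a^p b^p c^{2p} ∈ L (with i=j=p, i+j=2p), |w| = 4p ≥ p.
Write w = xyz as guaranteed by the lemma, with |xy| ≤ p and y is nonempty.
The first p characters of w are a's, so xy (and hence y) consists only of a's. Write y = a^k, 1 ≤ k ≤ p.
Consider xy^2z = a^{p+k} b^p c^{2p}. Now the a- and b-counts sum to 2p+k, but the c-count is 2p ≠ 2p+k. So xy^2z ∉ L.
This contradicts the pumping lemma, so L is not regular.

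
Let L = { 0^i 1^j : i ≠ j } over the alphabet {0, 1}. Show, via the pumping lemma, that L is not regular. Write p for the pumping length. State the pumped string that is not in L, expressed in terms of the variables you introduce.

Suppose for contradiction that L is regular, and let p be the pumping length.
Choose w = 0^p 1^{p+p!}. Since p ≠ p+p!, w ∈ L; and |w| ≥ p.
By the pumping lemma, w = xyz with |xy| ≤ p and |y| ≥ 1.
Since the first p symbols of w are all 0's and |xy| ≤ p, y lies entirely in the leading 0-block: y = 0^k for some k with 1 ≤ k ≤ p.
Since 1 ≤ k ≤ p, k divides p!; set t = 1 + p!/k. Then xy^t z has p + (p!/k)·k = p + p! copies of 0. Now the 0-count equals the 1-count, so i ≠ j fails. So xy^t z = 0^{p+p!} 1^{p+p!} ∉ L.
This contradicts the pumping lemma, so L is not regular.

0^{p+p!} 1^{p+p!}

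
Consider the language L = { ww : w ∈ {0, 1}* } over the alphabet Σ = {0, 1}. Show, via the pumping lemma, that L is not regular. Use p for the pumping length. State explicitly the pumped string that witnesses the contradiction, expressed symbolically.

Assume L is regular; let p be its pumping constant.
Take w = 0^p 1^p 0^p 1^p = uu where u = 0^p1^p; then w ∈ L and |w| = 4p ≥ p.
Write w = xyz as guaranteed by the lemma, with |xy| ≤ p and y is nonempty.
Since the first p symbols of w are all 0's and |xy| ≤ p, y lies entirely in the leading 0-block: y = 0^k for some k with 1 ≤ k ≤ p.
Pump with i = 2: xy^2z = 0^{p+k} 1^p 0^p 1^p, of length 4p+k. Suppose this equals vv. The string starts with 0 and ends with 1, so v does too; thus the boundary between the two copies of v is a 1→0 transition. There is exactly one such transition, at position 2p+k, so |v| = 2p+k and |vv| = 4p+2k ≠ 4p+k since k ≥ 1. So xy^2z ∉ L.
This is a contradiction; hence L is not regular.

0^{p+k} 1^p 0^p 1^p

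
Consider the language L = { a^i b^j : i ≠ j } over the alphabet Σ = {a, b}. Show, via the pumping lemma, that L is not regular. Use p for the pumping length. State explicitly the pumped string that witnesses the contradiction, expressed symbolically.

a^{p+p!} b^{p+p!}

Suppose for contradiction that L is regular, and let p be the pumping length.
Choose w = a^p b^{p+p!}. Since p ≠ p+p!, w ∈ L; and |w| ≥ p.
The pumping lemma gives a decomposition w = xyz where |xy| ≤ p and |y| > 0.
Because |xy| ≤ p and w begins with p copies of a, we have y = a^k with 1 ≤ k ≤ p.
Since 1 ≤ k ≤ p, k divides p!; set t = 1 + p!/k. Then xy^t z has p + (p!/k)·k = p + p! copies of a. Now the a-count equals the b-count, so i ≠ j fails. So xy^t z = a^{p+p!} b^{p+p!} ∉ L.
This contradicts the pumping lemma, so L is not regular.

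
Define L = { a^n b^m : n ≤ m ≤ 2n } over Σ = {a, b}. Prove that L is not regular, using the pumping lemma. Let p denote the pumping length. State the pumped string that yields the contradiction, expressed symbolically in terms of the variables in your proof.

a^{p+k} b^p

Assume L is regular. Let p be the pumping length given by the pumping lemma.
Take w = a^p b^p ∈ L (since p ≤ p ≤ 2p), with |w| = 2p ≥ p.
The pumping lemma gives a decomposition w = xyz where |xy| ≤ p and |y| > 0.
Because |xy| ≤ p and w begins with p copies of a, we have y = a^k with 1 ≤ k ≤ p.
Pump with i = 2: xy^2z = a^{p+k} b^p. Now n = p+k > p = m, so the condition n ≤ m fails. Thus xy^2z ∉ L.
This contradicts the pumping lemma, so L is not regular.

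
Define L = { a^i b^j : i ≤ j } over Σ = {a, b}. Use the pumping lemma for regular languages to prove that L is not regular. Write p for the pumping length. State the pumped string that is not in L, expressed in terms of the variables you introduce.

Toward a contradiction, assume L is regular with pumping length p.
Choose w = a^p b^p ∈ L, with |w| = 2p ≥ p.
The pumping lemma gives a decomposition w = xyz where |xy| ≤ p and |y| ≥ 1.
Since the first p symbols of w are all a's and |xy| ≤ p, y lies entirely in the leading a-block: y = a^k for some k with 1 ≤ k ≤ p.
Consider xy^2z = a^{p+k} b^p. Since k ≥ 1, the a-count p+k exceeds the b-count p, so i ≤ j fails; thus xy^2z ∉ L.
Contradiction. Therefore L is not regular.

a^{p+k} b^p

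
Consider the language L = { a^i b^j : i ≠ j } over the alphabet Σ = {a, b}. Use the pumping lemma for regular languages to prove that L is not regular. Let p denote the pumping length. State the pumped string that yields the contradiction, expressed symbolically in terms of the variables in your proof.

a^{p+p!} b^{p+p!}

Suppose for contradiction that L is regular, and let p be the pumping length.
Choose w = a^p b^{p+p!}. Since p ≠ p+p!, w ∈ L; and |w| ≥ p.
By the pumping lemma, w = xyz with |xy| ≤ p and y is nonempty.
Since the first p symbols of w are all a's and |xy| ≤ p, y lies entirely in the leading a-block: y = a^k for some k with 1 ≤ k ≤ p.
Since 1 ≤ k ≤ p, k divides p!; set t = 1 + p!/k. Then xy^t z has p + (p!/k)·k = p + p! copies of a. Now the a-count equals the b-count, so i ≠ j fails. So xy^t z = a^{p+p!} b^{p+p!} ∉ L.
This contradicts the pumping lemma, so L is not regular.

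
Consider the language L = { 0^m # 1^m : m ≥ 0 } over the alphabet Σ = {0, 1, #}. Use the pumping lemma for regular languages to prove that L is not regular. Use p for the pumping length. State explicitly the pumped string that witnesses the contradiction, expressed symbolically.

Toward a contradiction, assume L is regular with pumping length p.
Take w = 0^p # 1^p ∈ L with |w| = 2p+1 ≥ p.
The pumping lemma gives a decomposition w = xyz where |xy| ≤ p and y is nonempty.
Since the first p symbols of w are all 0's and |xy| ≤ p, y lies entirely in the leading 0-block: y = 0^k for some k with 1 ≤ k ≤ p.
Pump with i = 2: xy^2z = 0^{p+k} # 1^p, which would require p+k = p. But k ≥ 1, so xy^2z ∉ L.
This is a contradiction; hence L is not regular.

0^{p+k} # 1^p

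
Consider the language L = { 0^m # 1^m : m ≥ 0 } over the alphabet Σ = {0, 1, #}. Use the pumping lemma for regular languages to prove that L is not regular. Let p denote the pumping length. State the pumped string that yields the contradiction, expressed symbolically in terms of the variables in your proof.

Assume L is regular; let p be its pumping constant.
Take w = 0^p # 1^p ∈ L with |w| = 2p+1 ≥ p.
By the pumping lemma, w = xyz with |xy| ≤ p and y is nonempty.
The first p characters of w are 0's, so xy (and hence y) consists only of 0's. Write y = 0^k, 1 ≤ k ≤ p.
Pump with i = 2: xy^2z = 0^{p+k} # 1^p, which would require p+k = p. But k ≥ 1, so xy^2z ∉ L.
This is a contradiction; hence L is not regular.

0^{p+k} # 1^p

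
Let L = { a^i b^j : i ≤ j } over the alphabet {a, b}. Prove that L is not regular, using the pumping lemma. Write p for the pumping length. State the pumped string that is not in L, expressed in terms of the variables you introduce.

a^{p+k} b^p

Suppose for contradiction that L is regular, and let p be the pumping length.
Choose w = a^p b^p ∈ L, with |w| = 2p ≥ p.
Write w = xyz as guaranteed by the lemma, with |xy| ≤ p and |y| > 0.
Since the first p symbols of w are all a's and |xy| ≤ p, y lies entirely in the leading a-block: y = a^k for some k with 1 ≤ k ≤ p.
Consider xy^2z = a^{p+k} b^p. Since k ≥ 1, the a-count p+k exceeds the b-count p, so i ≤ j fails; thus xy^2z ∉ L.
This contradicts the pumping lemma, so L is not regular.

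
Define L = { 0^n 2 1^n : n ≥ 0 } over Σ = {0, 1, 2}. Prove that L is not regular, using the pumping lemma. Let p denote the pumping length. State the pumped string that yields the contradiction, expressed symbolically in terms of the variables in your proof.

Assume L is regular; let p be its pumping constant.
Take w = 0^p 2 1^p ∈ L with |w| = 2p+1 ≥ p.
By the pumping lemma, w = xyz with |xy| ≤ p and |y| ≥ 1.
Since the first p symbols of w are all 0's and |xy| ≤ p, y lies entirely in the leading 0-block: y = 0^k for some k with 1 ≤ k ≤ p.
Pump with i = 2: xy^2z = 0^{p+k} 2 1^p, which would require p+k = p. But k ≥ 1, so xy^2z ∉ L.
This is a contradiction; hence L is not regular.

0^{p+k} 2 1^p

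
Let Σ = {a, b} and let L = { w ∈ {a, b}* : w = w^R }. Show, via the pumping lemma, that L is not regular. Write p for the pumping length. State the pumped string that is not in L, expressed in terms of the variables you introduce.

Assume L is regular. Let p be the pumping length given by the pumping lemma.
Take w = a^p b a^p, a palindrome of length 2p+1 ≥ p.
By the pumping lemma, w = xyz with |xy| ≤ p and y is nonempty.
The first p characters of w are a's, so xy (and hence y) consists only of a's. Write y = a^k, 1 ≤ k ≤ p.
Pump with i = 2: xy^2z = a^{p+k} b a^p. Its reverse is a^p b a^{p+k}, which differs from xy^2z since k ≥ 1. So xy^2z is not a palindrome and xy^2z ∉ L.
This contradicts the pumping lemma, so L is not regular.

a^{p+k} b a^p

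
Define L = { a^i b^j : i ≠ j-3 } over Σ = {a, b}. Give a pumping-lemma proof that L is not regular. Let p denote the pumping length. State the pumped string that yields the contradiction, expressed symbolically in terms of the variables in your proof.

a^{p+p!} b^{p+p!+3}

Assume L is regular; let p be its pumping constant.
Choose w = a^p b^{p+p!+3}. Since p ≠ (p+p!+3)-3 = p+p!, w ∈ L; and |w| ≥ p.
The pumping lemma gives a decomposition w = xyz where |xy| ≤ p and |y| > 0.
Since the first p symbols of w are all a's and |xy| ≤ p, y lies entirely in the leading a-block: y = a^k for some k with 1 ≤ k ≤ p.
Since 1 ≤ k ≤ p, k divides p!; set t = 1 + p!/k. Then xy^t z has p + (p!/k)·k = p + p! copies of a. Now the a-count is p+p! and (b-count)-3 = (p+p!+3)-3 = p+p!, so i ≠ j-3 fails. So xy^t z = a^{p+p!} b^{p+p!+3} ∉ L.
This contradicts the pumping lemma, so L is not regular.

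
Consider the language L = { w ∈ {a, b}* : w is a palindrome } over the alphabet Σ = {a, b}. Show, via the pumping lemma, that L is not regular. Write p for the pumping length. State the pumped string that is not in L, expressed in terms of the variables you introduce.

Assume L is regular. Let p be the pumping length given by the pumping lemma.
Take w = a^p b a^p, a palindrome of length 2p+1 ≥ p.
The pumping lemma gives a decomposition w = xyz where |xy| ≤ p and |y| > 0.
Because |xy| ≤ p and w begins with p copies of a, we have y = a^k with 1 ≤ k ≤ p.
Pump with i = 2: xy^2z = a^{p+k} b a^p. Its reverse is a^p b a^{p+k}, which differs from xy^2z since k ≥ 1. So xy^2z is not a palindrome and xy^2z ∉ L.
Contradiction. Therefore L is not regular.

a^{p+k} b a^p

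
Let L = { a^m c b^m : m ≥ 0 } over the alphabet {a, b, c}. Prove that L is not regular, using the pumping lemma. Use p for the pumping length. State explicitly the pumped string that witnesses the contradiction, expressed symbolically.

a^{p+k} c b^p

Assume L is regular. Let p be the pumping length given by the pumping lemma.
Take w = a^p c b^p ∈ L with |w| = 2p+1 ≥ p.
By the pumping lemma, w = xyz with |xy| ≤ p and |y| > 0.
Since the first p symbols of w are all a's and |xy| ≤ p, y lies entirely in the leading a-block: y = a^k for some k with 1 ≤ k ≤ p.
Pump with i = 2: xy^2z = a^{p+k} c b^p, which would require p+k = p. But k ≥ 1, so xy^2z ∉ L.
This is a contradiction; hence L is not regular.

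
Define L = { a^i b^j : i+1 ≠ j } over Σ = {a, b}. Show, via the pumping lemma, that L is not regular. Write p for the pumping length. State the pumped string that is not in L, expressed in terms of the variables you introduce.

Assume L is regular; let p be its pumping constant.
Choose w = a^p b^{p+p!+1}. Since p ≠ (p+p!+1)-1 = p+p!, w ∈ L; and |w| ≥ p.
Write w = xyz as guaranteed by the lemma, with |xy| ≤ p and |y| ≥ 1.
The first p characters of w are a's, so xy (and hence y) consists only of a's. Write y = a^k, 1 ≤ k ≤ p.
Since 1 ≤ k ≤ p, k divides p!; set t = 1 + p!/k. Then xy^t z has p + (p!/k)·k = p + p! copies of a. Now the a-count is p+p! and (b-count)-1 = (p+p!+1)-1 = p+p!, so i+1 ≠ j fails. So xy^t z = a^{p+p!} b^{p+p!+1} ∉ L.
Contradiction. Therefore L is not regular.

a^{p+p!} b^{p+p!+1}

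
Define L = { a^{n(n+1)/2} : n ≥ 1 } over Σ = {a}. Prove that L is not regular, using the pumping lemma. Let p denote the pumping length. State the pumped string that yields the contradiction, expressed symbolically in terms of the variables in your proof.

a^{p(p+1)/2+k}

Assume L is regular. Let p be the pumping length given by the pumping lemma.
Take w = a^{p(p+1)/2} ∈ L with |w| = p(p+1)/2 ≥ p.
By the pumping lemma, w = xyz with |xy| ≤ p and |y| ≥ 1.
Then y = a^k for some k with 1 ≤ k ≤ p.
Pump with i = 2: xy^2z = a^{p(p+1)/2+k}. Since 1 ≤ k ≤ p, p(p+1)/2 < p(p+1)/2+k ≤ p(p+1)/2+p < (p+1)(p+2)/2, so p(p+1)/2+k is strictly between consecutive triangular numbers. So xy^2z ∉ L.
Contradiction. Therefore L is not regular.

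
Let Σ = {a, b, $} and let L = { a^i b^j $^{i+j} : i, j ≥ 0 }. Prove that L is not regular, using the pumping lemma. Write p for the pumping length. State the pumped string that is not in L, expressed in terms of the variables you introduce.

Toward a contradiction, assume L is regular with pumping length p.
Take w = a^p b^p $^{2p} ∈ L (with i=j=p, i+j=2p), |w| = 4p ≥ p.
The pumping lemma gives a decomposition w = xyz where |xy| ≤ p and y is nonempty.
Because |xy| ≤ p and w begins with p copies of a, we have y = a^k with 1 ≤ k ≤ p.
Consider xy^2z = a^{p+k} b^p $^{2p}. Now the a- and b-counts sum to 2p+k, but the $-count is 2p ≠ 2p+k. So xy^2z ∉ L.
This contradicts the pumping lemma, so L is not regular.

a^{p+k} b^p $^{2p}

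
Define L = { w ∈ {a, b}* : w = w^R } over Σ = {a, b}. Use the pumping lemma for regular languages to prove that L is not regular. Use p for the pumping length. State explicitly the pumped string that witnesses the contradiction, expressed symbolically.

Assume L is regular. Let p be the pumping length given by the pumping lemma.
Take w = a^p b a^p, a palindrome of length 2p+1 ≥ p.
The pumping lemma gives a decomposition w = xyz where |xy| ≤ p and y is nonempty.
Because |xy| ≤ p and w begins with p copies of a, we have y = a^k with 1 ≤ k ≤ p.
Pump with i = 2: xy^2z = a^{p+k} b a^p. Its reverse is a^p b a^{p+k}, which differs from xy^2z since k ≥ 1. So xy^2z is not a palindrome and xy^2z ∉ L.
This is a contradiction; hence L is not regular.

a^{p+k} b a^p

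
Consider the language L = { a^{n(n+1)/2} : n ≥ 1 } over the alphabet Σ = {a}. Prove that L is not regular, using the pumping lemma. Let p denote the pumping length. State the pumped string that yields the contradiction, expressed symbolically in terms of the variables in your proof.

Assume L is regular; let p be its pumping constant.
Take w = a^{p(p+1)/2} ∈ L with |w| = p(p+1)/2 ≥ p.
Write w = xyz as guaranteed by the lemma, with |xy| ≤ p and |y| ≥ 1.
Then y = a^k for some k with 1 ≤ k ≤ p.
Pump with i = 2: xy^2z = a^{p(p+1)/2+k}. Since 1 ≤ k ≤ p, p(p+1)/2 < p(p+1)/2+k ≤ p(p+1)/2+p < (p+1)(p+2)/2, so p(p+1)/2+k is strictly between consecutive triangular numbers. So xy^2z ∉ L.
Contradiction. Therefore L is not regular.

a^{p(p+1)/2+k}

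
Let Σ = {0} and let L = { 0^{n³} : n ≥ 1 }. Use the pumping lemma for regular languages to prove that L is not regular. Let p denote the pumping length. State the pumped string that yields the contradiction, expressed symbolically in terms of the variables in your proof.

0^{p³+k}

Assume L is regular; let p be its pumping constant.
Take w = 0^{p³} ∈ L with |w| = p³ ≥ p.
By the pumping lemma, w = xyz with |xy| ≤ p and y is nonempty.
Then y = 0^k for some k with 1 ≤ k ≤ p.
Pump with i = 2: xy^2z = 0^{p³+k}. Since 1 ≤ k ≤ p, p³ < p³+k ≤ p³+p < p³+3p²+3p+1 = (p+1)³, so p³+k is not a perfect cube. So xy^2z ∉ L.
Contradiction. Therefore L is not regular.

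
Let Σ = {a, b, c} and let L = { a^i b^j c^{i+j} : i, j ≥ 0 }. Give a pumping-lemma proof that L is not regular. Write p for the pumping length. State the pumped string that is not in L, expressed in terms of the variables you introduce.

a^{p+k} b^p c^{2p}

Toward a contradiction, assume L is regular with pumping length p.
Take w = a^p b^p c^{2p} ∈ L (with i=j=p, i+j=2p), |w| = 4p ≥ p.
By the pumping lemma, w = xyz with |xy| ≤ p and |y| > 0.
Because |xy| ≤ p and w begins with p copies of a, we have y = a^k with 1 ≤ k ≤ p.
Consider xy^2z = a^{p+k} b^p c^{2p}. Now the a- and b-counts sum to 2p+k, but the c-count is 2p ≠ 2p+k. So xy^2z ∉ L.
Contradiction. Therefore L is not regular.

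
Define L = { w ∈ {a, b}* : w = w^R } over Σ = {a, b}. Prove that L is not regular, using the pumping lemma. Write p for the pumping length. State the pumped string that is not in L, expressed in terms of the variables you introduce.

a^{p+k} b a^p

Assume L is regular. Let p be the pumping length given by the pumping lemma.
Take w = a^p b a^p, a palindrome of length 2p+1 ≥ p.
By the pumping lemma, w = xyz with |xy| ≤ p and y is nonempty.
Because |xy| ≤ p and w begins with p copies of a, we have y = a^k with 1 ≤ k ≤ p.
Pump with i = 2: xy^2z = a^{p+k} b a^p. Its reverse is a^p b a^{p+k}, which differs from xy^2z since k ≥ 1. So xy^2z is not a palindrome and xy^2z ∉ L.
This contradicts the pumping lemma, so L is not regular.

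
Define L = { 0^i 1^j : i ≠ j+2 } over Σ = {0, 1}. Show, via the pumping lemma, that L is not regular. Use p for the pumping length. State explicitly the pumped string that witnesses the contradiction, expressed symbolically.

0^{p+p!} 1^{p+p!-2}

Assume L is regular. Let p be the pumping length given by the pumping lemma.
Choose w = 0^p 1^{p+p!-2}. Since p ≠ (p+p!-2)+2 = p+p!, w ∈ L; and |w| ≥ p.
The pumping lemma gives a decomposition w = xyz where |xy| ≤ p and y is nonempty.
Since the first p symbols of w are all 0's and |xy| ≤ p, y lies entirely in the leading 0-block: y = 0^k for some k with 1 ≤ k ≤ p.
Since 1 ≤ k ≤ p, k divides p!; set t = 1 + p!/k. Then xy^t z has p + (p!/k)·k = p + p! copies of 0. Now the 0-count is p+p! and (1-count)+2 = (p+p!-2)+2 = p+p!, so i ≠ j+2 fails. So xy^t z = 0^{p+p!} 1^{p+p!-2} ∉ L.
This contradicts the pumping lemma, so L is not regular.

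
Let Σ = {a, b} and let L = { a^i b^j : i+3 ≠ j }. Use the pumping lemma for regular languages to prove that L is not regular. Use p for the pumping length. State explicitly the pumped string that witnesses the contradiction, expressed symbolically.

a^{p+p!} b^{p+p!+3}

Toward a contradiction, assume L is regular with pumping length p.
Choose w = a^p b^{p+p!+3}. Since p ≠ (p+p!+3)-3 = p+p!, w ∈ L; and |w| ≥ p.
By the pumping lemma, w = xyz with |xy| ≤ p and y is nonempty.
Since the first p symbols of w are all a's and |xy| ≤ p, y lies entirely in the leading a-block: y = a^k for some k with 1 ≤ k ≤ p.
Since 1 ≤ k ≤ p, k divides p!; set t = 1 + p!/k. Then xy^t z has p + (p!/k)·k = p + p! copies of a. Now the a-count is p+p! and (b-count)-3 = (p+p!+3)-3 = p+p!, so i+3 ≠ j fails. So xy^t z = a^{p+p!} b^{p+p!+3} ∉ L.
This is a contradiction; hence L is not regular.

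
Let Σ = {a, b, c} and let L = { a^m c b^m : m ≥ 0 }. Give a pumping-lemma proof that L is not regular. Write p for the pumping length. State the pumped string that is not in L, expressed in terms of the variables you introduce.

Assume L is regular; let p be its pumping constant.
Take w = a^p c b^p ∈ L with |w| = 2p+1 ≥ p.
Write w = xyz as guaranteed by the lemma, with |xy| ≤ p and y is nonempty.
Since the first p symbols of w are all a's and |xy| ≤ p, y lies entirely in the leading a-block: y = a^k for some k with 1 ≤ k ≤ p.
Pump with i = 2: xy^2z = a^{p+k} c b^p, which would require p+k = p. But k ≥ 1, so xy^2z ∉ L.
This contradicts the pumping lemma, so L is not regular.

a^{p+k} c b^p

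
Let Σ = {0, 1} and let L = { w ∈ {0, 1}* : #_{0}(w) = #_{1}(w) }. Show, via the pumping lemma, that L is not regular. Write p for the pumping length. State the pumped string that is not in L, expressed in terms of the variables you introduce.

0^{p+k} 1^p

Toward a contradiction, assume L is regular with pumping length p.
Choose w = 0^p 1^p ∈ L with |w| = 2p ≥ p.
Write w = xyz as guaranteed by the lemma, with |xy| ≤ p and y is nonempty.
Since the first p symbols of w are all 0's and |xy| ≤ p, y lies entirely in the leading 0-block: y = 0^k for some k with 1 ≤ k ≤ p.
Pump with i = 2: xy^2z = 0^{p+k} 1^p has p+k occurrences of 0 but only p of 1. Since k ≥ 1 the counts differ, so xy^2z ∉ L.
Contradiction. Therefore L is not regular.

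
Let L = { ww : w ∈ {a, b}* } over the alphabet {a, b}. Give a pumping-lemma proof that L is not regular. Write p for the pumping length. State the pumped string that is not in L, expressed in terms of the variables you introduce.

a^{p+k} b^p a^p b^p

Toward a contradiction, assume L is regular with pumping length p.
Take w = a^p b^p a^p b^p = uu where u = a^pb^p; then w ∈ L and |w| = 4p ≥ p.
The pumping lemma gives a decomposition w = xyz where |xy| ≤ p and |y| > 0.
Because |xy| ≤ p and w begins with p copies of a, we have y = a^k with 1 ≤ k ≤ p.
Pump with i = 2: xy^2z = a^{p+k} b^p a^p b^p, of length 4p+k. Suppose this equals vv. The string starts with a and ends with b, so v does too; thus the boundary between the two copies of v is a b→a transition. There is exactly one such transition, at position 2p+k, so |v| = 2p+k and |vv| = 4p+2k ≠ 4p+k since k ≥ 1. So xy^2z ∉ L.
Contradiction. Therefore L is not regular.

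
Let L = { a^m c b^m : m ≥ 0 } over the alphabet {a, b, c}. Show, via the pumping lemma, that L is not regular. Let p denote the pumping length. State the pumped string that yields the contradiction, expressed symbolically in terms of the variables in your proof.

a^{p+k} c b^p

Toward a contradiction, assume L is regular with pumping length p.
Take w = a^p c b^p ∈ L with |w| = 2p+1 ≥ p.
Write w = xyz as guaranteed by the lemma, with |xy| ≤ p and |y| > 0.
Since the first p symbols of w are all a's and |xy| ≤ p, y lies entirely in the leading a-block: y = a^k for some k with 1 ≤ k ≤ p.
Pump with i = 2: xy^2z = a^{p+k} c b^p, which would require p+k = p. But k ≥ 1, so xy^2z ∉ L.
Contradiction. Therefore L is not regular.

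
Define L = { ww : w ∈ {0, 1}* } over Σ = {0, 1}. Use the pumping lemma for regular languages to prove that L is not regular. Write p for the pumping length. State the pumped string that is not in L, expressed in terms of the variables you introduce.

Toward a contradiction, assume L is regular with pumping length p.
Take w = 0^p 1^p 0^p 1^p = uu where u = 0^p1^p; then w ∈ L and |w| = 4p ≥ p.
The pumping lemma gives a decomposition w = xyz where |xy| ≤ p and |y| > 0.
Because |xy| ≤ p and w begins with p copies of 0, we have y = 0^k with 1 ≤ k ≤ p.
Pump with i = 2: xy^2z = 0^{p+k} 1^p 0^p 1^p, of length 4p+k. Suppose this equals vv. The string starts with 0 and ends with 1, so v does too; thus the boundary between the two copies of v is a 1→0 transition. There is exactly one such transition, at position 2p+k, so |v| = 2p+k and |vv| = 4p+2k ≠ 4p+k since k ≥ 1. So xy^2z ∉ L.
This is a contradiction; hence L is not regular.

0^{p+k} 1^p 0^p 1^p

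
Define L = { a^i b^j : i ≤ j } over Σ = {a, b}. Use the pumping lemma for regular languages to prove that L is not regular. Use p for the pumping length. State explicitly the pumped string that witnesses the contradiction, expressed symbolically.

a^{p+k} b^p

Assume L is regular; let p be its pumping constant.
Choose w = a^p b^p ∈ L, with |w| = 2p ≥ p.
The pumping lemma gives a decomposition w = xyz where |xy| ≤ p and y is nonempty.
Since the first p symbols of w are all a's and |xy| ≤ p, y lies entirely in the leading a-block: y = a^k for some k with 1 ≤ k ≤ p.
Consider xy^2z = a^{p+k} b^p. Since k ≥ 1, the a-count p+k exceeds the b-count p, so i ≤ j fails; thus xy^2z ∉ L.
This contradicts the pumping lemma, so L is not regular.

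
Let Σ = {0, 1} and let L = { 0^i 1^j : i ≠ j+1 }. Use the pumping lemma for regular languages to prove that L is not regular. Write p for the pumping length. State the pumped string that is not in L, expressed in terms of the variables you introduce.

Suppose for contradiction that L is regular, and let p be the pumping length.
Choose w = 0^p 1^{p+p!-1}. Since p ≠ (p+p!-1)+1 = p+p!, w ∈ L; and |w| ≥ p.
Write w = xyz as guaranteed by the lemma, with |xy| ≤ p and |y| > 0.
Because |xy| ≤ p and w begins with p copies of 0, we have y = 0^k with 1 ≤ k ≤ p.
Since 1 ≤ k ≤ p, k divides p!; set t = 1 + p!/k. Then xy^t z has p + (p!/k)·k = p + p! copies of 0. Now the 0-count is p+p! and (1-count)+1 = (p+p!-1)+1 = p+p!, so i ≠ j+1 fails. So xy^t z = 0^{p+p!} 1^{p+p!-1} ∉ L.
This is a contradiction; hence L is not regular.

0^{p+p!} 1^{p+p!-1}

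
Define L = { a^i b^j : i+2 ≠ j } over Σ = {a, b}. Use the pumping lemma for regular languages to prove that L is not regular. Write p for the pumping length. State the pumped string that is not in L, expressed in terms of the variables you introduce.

Suppose for contradiction that L is regular, and let p be the pumping length.
Choose w = a^p b^{p+p!+2}. Since p ≠ (p+p!+2)-2 = p+p!, w ∈ L; and |w| ≥ p.
The pumping lemma gives a decomposition w = xyz where |xy| ≤ p and |y| ≥ 1.
The first p characters of w are a's, so xy (and hence y) consists only of a's. Write y = a^k, 1 ≤ k ≤ p.
Since 1 ≤ k ≤ p, k divides p!; set t = 1 + p!/k. Then xy^t z has p + (p!/k)·k = p + p! copies of a. Now the a-count is p+p! and (b-count)-2 = (p+p!+2)-2 = p+p!, so i+2 ≠ j fails. So xy^t z = a^{p+p!} b^{p+p!+2} ∉ L.
This contradicts the pumping lemma, so L is not regular.

a^{p+p!} b^{p+p!+2}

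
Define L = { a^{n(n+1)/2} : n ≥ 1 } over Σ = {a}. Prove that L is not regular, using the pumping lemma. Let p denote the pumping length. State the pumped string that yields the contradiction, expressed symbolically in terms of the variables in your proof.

Toward a contradiction, assume L is regular with pumping length p.
Take w = a^{p(p+1)/2} ∈ L with |w| = p(p+1)/2 ≥ p.
By the pumping lemma, w = xyz with |xy| ≤ p and y is nonempty.
Then y = a^k for some k with 1 ≤ k ≤ p.
Pump with i = 2: xy^2z = a^{p(p+1)/2+k}. Since 1 ≤ k ≤ p, p(p+1)/2 < p(p+1)/2+k ≤ p(p+1)/2+p < (p+1)(p+2)/2, so p(p+1)/2+k is strictly between consecutive triangular numbers. So xy^2z ∉ L.
This is a contradiction; hence L is not regular.

a^{p(p+1)/2+k}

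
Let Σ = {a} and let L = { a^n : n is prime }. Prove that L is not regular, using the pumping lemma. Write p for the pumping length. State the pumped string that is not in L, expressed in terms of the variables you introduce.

Suppose for contradiction that L is regular, and let p be the pumping length.
Let q be a prime with q ≥ p+2 (infinitely many primes exist), and take w = a^q ∈ L with |w| = q ≥ p.
By the pumping lemma, w = xyz with |xy| ≤ p and |y| > 0.
Then y = a^k for some k with 1 ≤ k ≤ p.
Since 1 ≤ k ≤ p, |xz| = q-k. Pump with i = q+1: |xy^{q+1}z| = (q-k)+(q+1)k = q+qk = q(1+k), which is composite (both factors ≥ 2). So xy^{q+1}z = a^{q(1+k)} ∉ L.
This is a contradiction; hence L is not regular.

a^{q(1+k)}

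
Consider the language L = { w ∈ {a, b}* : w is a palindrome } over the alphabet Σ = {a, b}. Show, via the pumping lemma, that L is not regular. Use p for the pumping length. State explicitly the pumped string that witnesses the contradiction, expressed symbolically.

Suppose for contradiction that L is regular, and let p be the pumping length.
Take w = a^p b a^p, a palindrome of length 2p+1 ≥ p.
The pumping lemma gives a decomposition w = xyz where |xy| ≤ p and y is nonempty.
Because |xy| ≤ p and w begins with p copies of a, we have y = a^k with 1 ≤ k ≤ p.
Pump with i = 2: xy^2z = a^{p+k} b a^p. Its reverse is a^p b a^{p+k}, which differs from xy^2z since k ≥ 1. So xy^2z is not a palindrome and xy^2z ∉ L.
This is a contradiction; hence L is not regular.

a^{p+k} b a^p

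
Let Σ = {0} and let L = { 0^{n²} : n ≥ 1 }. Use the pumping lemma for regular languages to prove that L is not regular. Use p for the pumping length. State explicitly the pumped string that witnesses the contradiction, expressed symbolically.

Suppose for contradiction that L is regular, and let p be the pumping length.
Take w = 0^{p²} ∈ L with |w| = p² ≥ p.
The pumping lemma gives a decomposition w = xyz where |xy| ≤ p and y is nonempty.
Then y = 0^k for some k with 1 ≤ k ≤ p.
Pump with i = 2: xy^2z = 0^{p²+k}. Since 1 ≤ k ≤ p, p² < p²+k ≤ p²+p < (p+1)², so p²+k lies strictly between consecutive squares and is not a perfect square. So xy^2z ∉ L.
This is a contradiction; hence L is not regular.

0^{p²+k}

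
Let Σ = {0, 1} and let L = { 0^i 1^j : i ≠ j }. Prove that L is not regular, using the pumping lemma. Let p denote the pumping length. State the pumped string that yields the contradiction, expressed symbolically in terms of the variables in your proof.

Suppose for contradiction that L is regular, and let p be the pumping length.
Choose w = 0^p 1^{p+p!}. Since p ≠ p+p!, w ∈ L; and |w| ≥ p.
Write w = xyz as guaranteed by the lemma, with |xy| ≤ p and y is nonempty.
The first p characters of w are 0's, so xy (and hence y) consists only of 0's. Write y = 0^k, 1 ≤ k ≤ p.
Since 1 ≤ k ≤ p, k divides p!; set t = 1 + p!/k. Then xy^t z has p + (p!/k)·k = p + p! copies of 0. Now the 0-count equals the 1-count, so i ≠ j fails. So xy^t z = 0^{p+p!} 1^{p+p!} ∉ L.
Contradiction. Therefore L is not regular.

0^{p+p!} 1^{p+p!}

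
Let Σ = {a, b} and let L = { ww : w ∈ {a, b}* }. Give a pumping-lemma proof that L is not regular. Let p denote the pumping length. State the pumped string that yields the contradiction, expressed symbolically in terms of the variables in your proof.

a^{p+k} b^p a^p b^p

Suppose for contradiction that L is regular, and let p be the pumping length.
Take w = a^p b^p a^p b^p = uu where u = a^pb^p; then w ∈ L and |w| = 4p ≥ p.
Write w = xyz as guaranteed by the lemma, with |xy| ≤ p and |y| > 0.
Since the first p symbols of w are all a's and |xy| ≤ p, y lies entirely in the leading a-block: y = a^k for some k with 1 ≤ k ≤ p.
Pump with i = 2: xy^2z = a^{p+k} b^p a^p b^p, of length 4p+k. Suppose this equals vv. The string starts with a and ends with b, so v does too; thus the boundary between the two copies of v is a b→a transition. There is exactly one such transition, at position 2p+k, so |v| = 2p+k and |vv| = 4p+2k ≠ 4p+k since k ≥ 1. So xy^2z ∉ L.
This is a contradiction; hence L is not regular.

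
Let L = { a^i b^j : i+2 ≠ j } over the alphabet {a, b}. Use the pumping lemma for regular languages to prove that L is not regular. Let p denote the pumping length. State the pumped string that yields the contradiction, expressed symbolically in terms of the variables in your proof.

a^{p+p!} b^{p+p!+2}

Assume L is regular. Let p be the pumping length given by the pumping lemma.
Choose w = a^p b^{p+p!+2}. Since p ≠ (p+p!+2)-2 = p+p!, w ∈ L; and |w| ≥ p.
By the pumping lemma, w = xyz with |xy| ≤ p and |y| > 0.
The first p characters of w are a's, so xy (and hence y) consists only of a's. Write y = a^k, 1 ≤ k ≤ p.
Since 1 ≤ k ≤ p, k divides p!; set t = 1 + p!/k. Then xy^t z has p + (p!/k)·k = p + p! copies of a. Now the a-count is p+p! and (b-count)-2 = (p+p!+2)-2 = p+p!, so i+2 ≠ j fails. So xy^t z = a^{p+p!} b^{p+p!+2} ∉ L.
Contradiction. Therefore L is not regular.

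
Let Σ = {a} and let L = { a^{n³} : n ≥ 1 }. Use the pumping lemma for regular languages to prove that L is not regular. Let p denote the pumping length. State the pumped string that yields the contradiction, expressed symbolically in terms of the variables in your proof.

a^{p³+k}

Assume L is regular. Let p be the pumping length given by the pumping lemma.
Take w = a^{p³} ∈ L with |w| = p³ ≥ p.
Write w = xyz as guaranteed by the lemma, with |xy| ≤ p and y is nonempty.
Then y = a^k for some k with 1 ≤ k ≤ p.
Pump with i = 2: xy^2z = a^{p³+k}. Since 1 ≤ k ≤ p, p³ < p³+k ≤ p³+p < p³+3p²+3p+1 = (p+1)³, so p³+k is not a perfect cube. So xy^2z ∉ L.
Contradiction. Therefore L is not regular.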